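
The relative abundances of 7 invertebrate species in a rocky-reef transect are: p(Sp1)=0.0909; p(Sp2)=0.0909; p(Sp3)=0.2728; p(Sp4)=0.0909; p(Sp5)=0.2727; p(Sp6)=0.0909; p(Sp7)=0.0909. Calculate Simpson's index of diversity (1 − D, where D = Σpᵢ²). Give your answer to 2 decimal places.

D = 0.0909² + 0.0909² + 0.2728² + 0.0909² + 0.2727² + 0.0909² + 0.0909² = 0.0083 + 0.0083 + 0.0744 + 0.0083 + 0.0744 + 0.0083 + 0.0083 = 0.1901 (working shown to 4 dp, full precision carried).
So 1 − D = 0.8099, i.e. 0.81 to 2 decimal places.

0.81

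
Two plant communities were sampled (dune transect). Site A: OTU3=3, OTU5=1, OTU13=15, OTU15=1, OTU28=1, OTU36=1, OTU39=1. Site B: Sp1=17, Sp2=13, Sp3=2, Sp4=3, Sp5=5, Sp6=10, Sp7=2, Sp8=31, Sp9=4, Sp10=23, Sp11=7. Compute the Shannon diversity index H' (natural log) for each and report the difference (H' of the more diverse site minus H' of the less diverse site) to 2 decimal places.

0.83

Site A: N=23, proportions 0.1304, 0.0435, 0.6522, 0.0435, 0.0435, 0.0435, 0.0435, giving H' = 1.2261 (working shown to 4 dp, full precision carried).
Site B: N=117, proportions 0.1453, 0.1111, 0.0171, 0.0256, 0.0427, 0.0855, 0.0171, 0.265, 0.0342, 0.1966, 0.0598, giving H' = 2.0580.
Difference = |1.2261 − 2.0580| = 0.8319, i.e. 0.83 to 2 decimal places.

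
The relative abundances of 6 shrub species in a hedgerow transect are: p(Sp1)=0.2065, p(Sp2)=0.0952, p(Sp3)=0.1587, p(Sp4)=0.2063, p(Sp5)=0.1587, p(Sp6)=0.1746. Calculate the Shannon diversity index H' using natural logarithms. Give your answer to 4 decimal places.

1.7642

Each pᵢ ln pᵢ term (working shown to 6 dp, full precision carried): 0.2065×(-1.577455)=-0.325744, 0.0952×(-2.351775)=-0.223889, 0.1587×(-1.840740)=-0.292125, 0.2063×(-1.578424)=-0.325629, 0.1587×(-1.840740)=-0.292125, 0.1746×(-1.745258)=-0.304722.
Sum = -1.764235, so H' = 1.7642.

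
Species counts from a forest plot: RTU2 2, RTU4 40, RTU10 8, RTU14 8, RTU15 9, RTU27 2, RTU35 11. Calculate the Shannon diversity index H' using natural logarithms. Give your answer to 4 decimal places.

Total N = 2+40+8+8+9+2+11 = 80, so the proportions are 0.025, 0.5, 0.1, 0.1, 0.1125, 0.025, 0.1375 (working shown to 6 dp, full precision carried).
Each pᵢ ln pᵢ term: 0.025×(-3.688879)=-0.092222, 0.5×(-0.693147)=-0.346574, 0.1×(-2.302585)=-0.230259, 0.1×(-2.302585)=-0.230259, 0.1125×(-2.184802)=-0.245790, 0.025×(-3.688879)=-0.092222, 0.1375×(-1.984131)=-0.272818.
Sum = -1.510143, so H' = 1.5101.

1.5101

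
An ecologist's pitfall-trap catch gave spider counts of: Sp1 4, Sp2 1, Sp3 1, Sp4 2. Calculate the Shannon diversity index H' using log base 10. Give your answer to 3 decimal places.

Total N = 4+1+1+2 = 8, so the proportions are 0.5, 0.125, 0.125, 0.25 (working shown to 5 dp, full precision carried).
Each pᵢ log₁₀ pᵢ term: 0.5×(-0.30103)=-0.15051, 0.125×(-0.90309)=-0.11289, 0.125×(-0.90309)=-0.11289, 0.25×(-0.60206)=-0.15051.
Sum = -0.52680, so H' = 0.527.

0.527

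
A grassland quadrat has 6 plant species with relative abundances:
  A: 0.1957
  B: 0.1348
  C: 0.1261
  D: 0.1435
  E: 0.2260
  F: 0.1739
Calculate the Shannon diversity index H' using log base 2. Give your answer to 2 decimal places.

Each pᵢ log₂ pᵢ term (working shown to 4 dp, full precision carried): 0.1957×(-2.3533)=-0.4605, 0.1348×(-2.8911)=-0.3897, 0.1261×(-2.9874)=-0.3767, 0.1435×(-2.8009)=-0.4019, 0.226×(-2.1456)=-0.4849, 0.1739×(-2.5237)=-0.4389.
Sum = -2.5527, so H' = 2.55.

2.55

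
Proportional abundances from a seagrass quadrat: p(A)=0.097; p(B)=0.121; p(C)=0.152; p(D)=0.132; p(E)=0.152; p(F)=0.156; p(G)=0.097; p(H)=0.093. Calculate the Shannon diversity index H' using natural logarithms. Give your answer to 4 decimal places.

2.0589

Each pᵢ ln pᵢ term (working shown to 6 dp, full precision carried): 0.097×(-2.333044)=-0.226305, 0.121×(-2.111965)=-0.255548, 0.152×(-1.883875)=-0.286349, 0.132×(-2.024953)=-0.267294, 0.152×(-1.883875)=-0.286349, 0.156×(-1.857899)=-0.289832, 0.097×(-2.333044)=-0.226305, 0.093×(-2.375156)=-0.220889.
Sum = -2.058872, so H' = 2.0589.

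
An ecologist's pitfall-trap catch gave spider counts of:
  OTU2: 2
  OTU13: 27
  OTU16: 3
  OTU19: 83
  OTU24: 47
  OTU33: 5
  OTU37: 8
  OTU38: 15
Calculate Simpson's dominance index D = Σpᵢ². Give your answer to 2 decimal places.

Total N = 2+27+3+83+47+5+8+15 = 190, so the proportions are 0.0105, 0.1421, 0.0158, 0.4368, 0.2474, 0.0263, 0.0421, 0.0789 (working shown to 4 dp, full precision carried).
D = 0.0105² + 0.1421² + 0.0158² + 0.4368² + 0.2474² + 0.0263² + 0.0421² + 0.0789² = 0.0001 + 0.0202 + 0.0002 + 0.1908 + 0.0612 + 0.0007 + 0.0018 + 0.0062 = 0.2813.
To 2 decimal places, D = 0.28.

0.28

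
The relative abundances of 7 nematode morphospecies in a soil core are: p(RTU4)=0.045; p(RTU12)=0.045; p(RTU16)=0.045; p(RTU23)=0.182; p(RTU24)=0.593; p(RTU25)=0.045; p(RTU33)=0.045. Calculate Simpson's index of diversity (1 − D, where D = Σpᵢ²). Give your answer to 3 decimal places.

D = 0.045² + 0.045² + 0.045² + 0.182² + 0.593² + 0.045² + 0.045² = 0.00202 + 0.00202 + 0.00202 + 0.03312 + 0.35165 + 0.00202 + 0.00202 = 0.39490 (working shown to 5 dp, full precision carried).
So 1 − D = 0.60510, i.e. 0.605 to 3 decimal places.

0.605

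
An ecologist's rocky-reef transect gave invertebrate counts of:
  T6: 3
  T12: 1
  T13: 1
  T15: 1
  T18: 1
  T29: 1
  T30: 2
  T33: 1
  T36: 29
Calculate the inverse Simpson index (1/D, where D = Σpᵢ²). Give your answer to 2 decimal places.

1.86

Total N = 3+1+1+1+1+1+2+1+29 = 40, so the proportions are 0.075, 0.025, 0.025, 0.025, 0.025, 0.025, 0.05, 0.025, 0.725 (working shown to 5 dp, full precision carried).
D = 0.075² + 0.025² + 0.025² + 0.025² + 0.025² + 0.025² + 0.05² + 0.025² + 0.725² = 0.00562 + 0.00063 + 0.00063 + 0.00063 + 0.00063 + 0.00063 + 0.00250 + 0.00063 + 0.52563 = 0.53750.
So 1/D = 1.8605, i.e. 1.86 to 2 decimal places.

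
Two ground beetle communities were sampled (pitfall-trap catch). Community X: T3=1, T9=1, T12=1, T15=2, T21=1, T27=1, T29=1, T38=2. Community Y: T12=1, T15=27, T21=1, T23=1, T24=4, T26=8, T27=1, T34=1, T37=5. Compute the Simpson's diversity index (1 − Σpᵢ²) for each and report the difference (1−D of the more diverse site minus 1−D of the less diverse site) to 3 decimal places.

0.209

Community X: N=10, proportions 0.1, 0.1, 0.1, 0.2, 0.1, 0.1, 0.1, 0.2, giving 1−D = 0.86000 (working shown to 5 dp, full precision carried).
Community Y: N=49, proportions 0.02041, 0.55102, 0.02041, 0.02041, 0.08163, 0.16327, 0.02041, 0.02041, 0.10204, giving 1−D = 0.65056.
Difference = |0.86000 − 0.65056| = 0.20944, i.e. 0.209 to 3 decimal places.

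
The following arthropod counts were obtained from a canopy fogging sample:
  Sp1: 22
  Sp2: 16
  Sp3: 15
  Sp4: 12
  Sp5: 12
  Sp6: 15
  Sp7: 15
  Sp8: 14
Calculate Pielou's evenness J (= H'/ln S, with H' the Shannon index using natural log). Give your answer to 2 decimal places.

0.99

Total N = 22+16+15+12+12+15+15+14 = 121, so the proportions are 0.1818, 0.1322, 0.124, 0.0992, 0.0992, 0.124, 0.124, 0.1157 (working shown to 4 dp, full precision carried).
H' = −Σ pᵢ ln pᵢ = −((-0.3100) + (-0.2675) + (-0.2588) + (-0.2292) + (-0.2292) + (-0.2588) + (-0.2588) + (-0.2495)) = 2.0618.
With S = 8 species, ln S = 2.0794, so J = 2.0618/2.0794 = 0.9915, i.e. 0.99 to 2 decimal places.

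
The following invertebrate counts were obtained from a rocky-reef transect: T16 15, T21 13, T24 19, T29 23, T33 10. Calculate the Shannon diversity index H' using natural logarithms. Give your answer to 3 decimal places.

1.569

Total N = 15+13+19+23+10 = 80, so the proportions are 0.1875, 0.1625, 0.2375, 0.2875, 0.125 (working shown to 5 dp, full precision carried).
Each pᵢ ln pᵢ term: 0.1875×(-1.67398)=-0.31387, 0.1625×(-1.81708)=-0.29528, 0.2375×(-1.43759)=-0.34143, 0.2875×(-1.24653)=-0.35838, 0.125×(-2.07944)=-0.25993.
Sum = -1.56888, so H' = 1.569.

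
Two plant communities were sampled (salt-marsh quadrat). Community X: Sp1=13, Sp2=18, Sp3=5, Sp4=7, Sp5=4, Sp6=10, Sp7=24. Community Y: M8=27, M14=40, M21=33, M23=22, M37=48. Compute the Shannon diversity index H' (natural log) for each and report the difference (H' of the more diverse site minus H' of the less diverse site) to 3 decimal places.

0.206

Community X: N=81, proportions 0.160494, 0.222222, 0.061728, 0.08642, 0.049383, 0.123457, 0.296296, giving H' = 1.778598 (working shown to 6 dp, full precision carried).
Community Y: N=170, proportions 0.158824, 0.235294, 0.194118, 0.129412, 0.282353, giving H' = 1.572574.
Difference = |1.778598 − 1.572574| = 0.206024, i.e. 0.206 to 3 decimal places.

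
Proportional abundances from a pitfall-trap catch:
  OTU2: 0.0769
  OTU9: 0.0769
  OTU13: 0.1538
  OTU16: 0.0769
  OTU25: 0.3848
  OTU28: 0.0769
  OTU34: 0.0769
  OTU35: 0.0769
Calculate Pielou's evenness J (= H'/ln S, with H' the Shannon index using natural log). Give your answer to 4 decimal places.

0.8844

H' = −Σ pᵢ ln pᵢ = −((-0.197268) + (-0.197268) + (-0.287929) + (-0.197268) + (-0.367496) + (-0.197268) + (-0.197268) + (-0.197268)) = 1.839032 (working shown to 6 dp, full precision carried).
With S = 8 species, ln S = 2.079442, so J = 1.839032/2.079442 = 0.884387, i.e. 0.8844 to 4 decimal places.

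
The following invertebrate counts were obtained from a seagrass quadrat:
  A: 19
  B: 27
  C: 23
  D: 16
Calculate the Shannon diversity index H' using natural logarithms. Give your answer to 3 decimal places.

Total N = 19+27+23+16 = 85, so the proportions are 0.22353, 0.31765, 0.27059, 0.18824 (working shown to 5 dp, full precision carried).
Each pᵢ ln pᵢ term: 0.22353×(-1.49821)=-0.33489, 0.31765×(-1.14681)=-0.36428, 0.27059×(-1.30716)=-0.35370, 0.18824×(-1.67006)=-0.31436.
Sum = -1.36724, so H' = 1.367.

1.367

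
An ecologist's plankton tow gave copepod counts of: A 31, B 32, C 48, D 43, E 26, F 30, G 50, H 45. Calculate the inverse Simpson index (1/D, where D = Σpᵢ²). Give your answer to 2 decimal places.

Total N = 31+32+48+43+26+30+50+45 = 305, so the proportions are 0.101639, 0.104918, 0.157377, 0.140984, 0.085246, 0.098361, 0.163934, 0.147541 (working shown to 6 dp, full precision carried).
D = 0.101639² + 0.104918² + 0.157377² + 0.140984² + 0.085246² + 0.098361² + 0.163934² + 0.147541² = 0.010331 + 0.011008 + 0.024768 + 0.019876 + 0.007267 + 0.009675 + 0.026874 + 0.021768 = 0.131567.
So 1/D = 7.6007, i.e. 7.60 to 2 decimal places.

7.60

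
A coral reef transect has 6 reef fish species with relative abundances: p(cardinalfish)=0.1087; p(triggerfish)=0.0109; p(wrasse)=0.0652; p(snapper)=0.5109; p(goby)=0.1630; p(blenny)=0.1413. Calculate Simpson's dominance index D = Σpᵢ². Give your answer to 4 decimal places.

D = 0.1087² + 0.0109² + 0.0652² + 0.5109² + 0.163² + 0.1413² = 0.011816 + 0.000119 + 0.004251 + 0.261019 + 0.026569 + 0.019966 = 0.323739 (working shown to 6 dp, full precision carried).
To 4 decimal places, D = 0.3237.

0.3237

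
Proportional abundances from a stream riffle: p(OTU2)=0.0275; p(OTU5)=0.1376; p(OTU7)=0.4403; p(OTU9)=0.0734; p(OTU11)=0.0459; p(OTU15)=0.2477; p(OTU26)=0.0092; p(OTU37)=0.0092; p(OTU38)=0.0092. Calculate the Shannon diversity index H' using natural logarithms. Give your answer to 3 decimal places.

1.541

Each pᵢ ln pᵢ term (working shown to 5 dp, full precision carried): 0.0275×(-3.59357)=-0.09882, 0.1376×(-1.98340)=-0.27292, 0.4403×(-0.82030)=-0.36118, 0.0734×(-2.61183)=-0.19171, 0.0459×(-3.08129)=-0.14143, 0.2477×(-1.39554)=-0.34567, 0.0092×(-4.68855)=-0.04313, 0.0092×(-4.68855)=-0.04313, 0.0092×(-4.68855)=-0.04313.
Sum = -1.54114, so H' = 1.541.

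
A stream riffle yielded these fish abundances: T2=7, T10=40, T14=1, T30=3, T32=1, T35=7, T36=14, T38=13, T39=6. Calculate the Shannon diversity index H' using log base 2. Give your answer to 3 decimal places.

2.460

Total N = 7+40+1+3+1+7+14+13+6 = 92, so the proportions are 0.07609, 0.43478, 0.01087, 0.03261, 0.01087, 0.07609, 0.15217, 0.1413, 0.06522 (working shown to 5 dp, full precision carried).
Each pᵢ log₂ pᵢ term: 0.07609×(-3.71621)=-0.28275, 0.43478×(-1.20163)=-0.52245, 0.01087×(-6.52356)=-0.07091, 0.03261×(-4.93860)=-0.16104, 0.01087×(-6.52356)=-0.07091, 0.07609×(-3.71621)=-0.28275, 0.15217×(-2.71621)=-0.41334, 0.1413×(-2.82312)=-0.39892, 0.06522×(-3.93860)=-0.25687.
Sum = -2.45994, so H' = 2.460.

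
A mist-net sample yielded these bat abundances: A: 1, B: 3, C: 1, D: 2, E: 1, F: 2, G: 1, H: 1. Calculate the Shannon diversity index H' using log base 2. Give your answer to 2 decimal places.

2.86

Total N = 1+3+1+2+1+2+1+1 = 12, so the proportions are 0.0833, 0.25, 0.0833, 0.1667, 0.0833, 0.1667, 0.0833, 0.0833 (working shown to 4 dp, full precision carried).
Each pᵢ log₂ pᵢ term: 0.0833×(-3.5850)=-0.2987, 0.25×(-2.0000)=-0.5000, 0.0833×(-3.5850)=-0.2987, 0.1667×(-2.5850)=-0.4308, 0.0833×(-3.5850)=-0.2987, 0.1667×(-2.5850)=-0.4308, 0.0833×(-3.5850)=-0.2987, 0.0833×(-3.5850)=-0.2987.
Sum = -2.8554, so H' = 2.86.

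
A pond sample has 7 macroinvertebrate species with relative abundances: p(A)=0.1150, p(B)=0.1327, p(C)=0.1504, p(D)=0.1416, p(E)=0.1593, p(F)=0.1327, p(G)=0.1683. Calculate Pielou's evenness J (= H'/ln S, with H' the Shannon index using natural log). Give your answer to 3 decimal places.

H' = −Σ pᵢ ln pᵢ = −((-0.24872) + (-0.26801) + (-0.28493) + (-0.27679) + (-0.29263) + (-0.26801) + (-0.29991)) = 1.93900 (working shown to 5 dp, full precision carried).
With S = 7 species, ln S = 1.94591, so J = 1.93900/1.94591 = 0.99645, i.e. 0.996 to 3 decimal places.

0.996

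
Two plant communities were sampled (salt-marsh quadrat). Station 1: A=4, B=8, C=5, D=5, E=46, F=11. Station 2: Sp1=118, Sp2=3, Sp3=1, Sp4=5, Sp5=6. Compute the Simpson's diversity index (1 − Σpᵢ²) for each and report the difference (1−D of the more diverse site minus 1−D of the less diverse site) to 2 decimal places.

0.41

Station 1: N=79, proportions 0.0506, 0.1013, 0.0633, 0.0633, 0.5823, 0.1392, giving 1−D = 0.6207 (working shown to 4 dp, full precision carried).
Station 2: N=133, proportions 0.8872, 0.0226, 0.0075, 0.0376, 0.0451, giving 1−D = 0.2088.
Difference = |0.6207 − 0.2088| = 0.4119, i.e. 0.41 to 2 decimal places.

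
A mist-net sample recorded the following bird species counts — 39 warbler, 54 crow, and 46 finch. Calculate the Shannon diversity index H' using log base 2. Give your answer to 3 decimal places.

1.572

Total N = 39+54+46 = 139, so the proportions are 0.28058, 0.38849, 0.33094 (working shown to 5 dp, full precision carried).
Each pᵢ log₂ pᵢ term: 0.28058×(-1.83354)=-0.51445, 0.38849×(-1.36405)=-0.52992, 0.33094×(-1.59538)=-0.52797.
Sum = -1.57233, so H' = 1.572.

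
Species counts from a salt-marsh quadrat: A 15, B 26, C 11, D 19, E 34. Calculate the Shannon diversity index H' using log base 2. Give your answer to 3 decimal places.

Total N = 15+26+11+19+34 = 105, so the proportions are 0.14286, 0.24762, 0.10476, 0.18095, 0.32381 (working shown to 5 dp, full precision carried).
Each pᵢ log₂ pᵢ term: 0.14286×(-2.80735)=-0.40105, 0.24762×(-2.01381)=-0.49866, 0.10476×(-3.25481)=-0.34098, 0.18095×(-2.46632)=-0.44629, 0.32381×(-1.62678)=-0.52677.
Sum = -2.21374, so H' = 2.214.

2.214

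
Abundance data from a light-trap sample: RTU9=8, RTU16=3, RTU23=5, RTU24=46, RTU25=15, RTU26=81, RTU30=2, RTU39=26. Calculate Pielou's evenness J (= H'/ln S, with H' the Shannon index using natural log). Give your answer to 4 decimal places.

0.7374

Total N = 8+3+5+46+15+81+2+26 = 186, so the proportions are 0.043011, 0.016129, 0.026882, 0.247312, 0.080645, 0.435484, 0.010753, 0.139785 (working shown to 6 dp, full precision carried).
H' = −Σ pᵢ ln pᵢ = −((-0.135325) + (-0.066567) + (-0.097213) + (-0.345521) + (-0.203040) + (-0.362017) + (-0.048738) + (-0.275048)) = 1.533467.
With S = 8 species, ln S = 2.079442, so J = 1.533467/2.079442 = 0.737442, i.e. 0.7374 to 4 decimal places.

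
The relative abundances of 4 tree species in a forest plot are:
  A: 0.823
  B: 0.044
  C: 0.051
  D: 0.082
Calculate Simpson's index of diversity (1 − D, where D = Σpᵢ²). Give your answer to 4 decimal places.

0.3114

D = 0.823² + 0.044² + 0.051² + 0.082² = 0.677329 + 0.001936 + 0.002601 + 0.006724 = 0.688590 (working shown to 6 dp, full precision carried).
So 1 − D = 0.311410, i.e. 0.3114 to 4 decimal places.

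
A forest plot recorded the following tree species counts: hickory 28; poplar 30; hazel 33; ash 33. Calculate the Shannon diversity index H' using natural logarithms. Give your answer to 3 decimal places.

1.384

Total N = 28+30+33+33 = 124, so the proportions are 0.22581, 0.24194, 0.26613, 0.26613 (working shown to 5 dp, full precision carried).
Each pᵢ ln pᵢ term: 0.22581×(-1.48808)=-0.33602, 0.24194×(-1.41908)=-0.34333, 0.26613×(-1.32377)=-0.35229, 0.26613×(-1.32377)=-0.35229.
Sum = -1.38393, so H' = 1.384.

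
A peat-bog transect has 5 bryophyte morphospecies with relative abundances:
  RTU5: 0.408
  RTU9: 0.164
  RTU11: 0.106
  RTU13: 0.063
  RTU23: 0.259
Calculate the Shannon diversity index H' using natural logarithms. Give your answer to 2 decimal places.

1.42

Each pᵢ ln pᵢ term (working shown to 4 dp, full precision carried): 0.408×(-0.8965)=-0.3658, 0.164×(-1.8079)=-0.2965, 0.106×(-2.2443)=-0.2379, 0.063×(-2.7646)=-0.1742, 0.259×(-1.3509)=-0.3499.
Sum = -1.4242, so H' = 1.42.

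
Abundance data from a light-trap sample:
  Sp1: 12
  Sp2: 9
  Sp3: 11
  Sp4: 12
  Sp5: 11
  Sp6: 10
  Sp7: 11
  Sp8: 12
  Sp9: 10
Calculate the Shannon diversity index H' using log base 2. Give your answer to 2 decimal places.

Total N = 12+9+11+12+11+10+11+12+10 = 98, so the proportions are 0.1224, 0.0918, 0.1122, 0.1224, 0.1122, 0.102, 0.1122, 0.1224, 0.102 (working shown to 4 dp, full precision carried).
Each pᵢ log₂ pᵢ term: 0.1224×(-3.0297)=-0.3710, 0.0918×(-3.4448)=-0.3164, 0.1122×(-3.1553)=-0.3542, 0.1224×(-3.0297)=-0.3710, 0.1122×(-3.1553)=-0.3542, 0.102×(-3.2928)=-0.3360, 0.1122×(-3.1553)=-0.3542, 0.1224×(-3.0297)=-0.3710, 0.102×(-3.2928)=-0.3360.
Sum = -3.1638, so H' = 3.16.

3.16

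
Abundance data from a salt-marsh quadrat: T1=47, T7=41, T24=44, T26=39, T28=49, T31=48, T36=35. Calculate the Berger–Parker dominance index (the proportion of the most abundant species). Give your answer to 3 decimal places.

0.162

Total N = 47+41+44+39+49+48+35 = 303, so the proportions are 0.15512, 0.13531, 0.14521, 0.12871, 0.16172, 0.15842, 0.11551 (working shown to 5 dp, full precision carried).
The largest proportion is 0.16172, i.e. d = 0.162 to 3 decimal places.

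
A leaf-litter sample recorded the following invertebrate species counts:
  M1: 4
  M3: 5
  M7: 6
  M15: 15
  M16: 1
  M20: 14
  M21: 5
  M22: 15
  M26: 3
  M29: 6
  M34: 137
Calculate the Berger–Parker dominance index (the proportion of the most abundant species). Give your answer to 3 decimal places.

Total N = 4+5+6+15+1+14+5+15+3+6+137 = 211, so the proportions are 0.01896, 0.0237, 0.02844, 0.07109, 0.00474, 0.06635, 0.0237, 0.07109, 0.01422, 0.02844, 0.64929 (working shown to 5 dp, full precision carried).
The largest proportion is 0.64929, i.e. d = 0.649 to 3 decimal places.

0.649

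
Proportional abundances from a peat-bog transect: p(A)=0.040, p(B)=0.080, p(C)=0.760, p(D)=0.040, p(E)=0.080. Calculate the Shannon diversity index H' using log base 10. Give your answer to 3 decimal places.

0.378

Each pᵢ log₁₀ pᵢ term (working shown to 5 dp, full precision carried): 0.04×(-1.39794)=-0.05592, 0.08×(-1.09691)=-0.08775, 0.76×(-0.11919)=-0.09058, 0.04×(-1.39794)=-0.05592, 0.08×(-1.09691)=-0.08775.
Sum = -0.37792, so H' = 0.378.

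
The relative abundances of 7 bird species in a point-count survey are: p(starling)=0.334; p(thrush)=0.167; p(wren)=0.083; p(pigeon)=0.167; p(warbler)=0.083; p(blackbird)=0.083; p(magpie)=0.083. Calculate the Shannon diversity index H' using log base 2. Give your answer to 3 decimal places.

2.583

Each pᵢ log₂ pᵢ term (working shown to 5 dp, full precision carried): 0.334×(-1.58208)=-0.52841, 0.167×(-2.58208)=-0.43121, 0.083×(-3.59074)=-0.29803, 0.167×(-2.58208)=-0.43121, 0.083×(-3.59074)=-0.29803, 0.083×(-3.59074)=-0.29803, 0.083×(-3.59074)=-0.29803.
Sum = -2.58296, so H' = 2.583.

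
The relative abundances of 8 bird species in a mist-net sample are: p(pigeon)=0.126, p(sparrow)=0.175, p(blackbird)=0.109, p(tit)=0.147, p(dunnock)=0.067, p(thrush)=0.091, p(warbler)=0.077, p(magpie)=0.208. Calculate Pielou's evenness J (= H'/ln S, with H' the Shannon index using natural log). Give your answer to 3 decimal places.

H' = −Σ pᵢ ln pᵢ = −((-0.26101) + (-0.30502) + (-0.24159) + (-0.28185) + (-0.18111) + (-0.21812) + (-0.19742) + (-0.32661)) = 2.01271 (working shown to 5 dp, full precision carried).
With S = 8 species, ln S = 2.07944, so J = 2.01271/2.07944 = 0.96791, i.e. 0.968 to 3 decimal places.

0.968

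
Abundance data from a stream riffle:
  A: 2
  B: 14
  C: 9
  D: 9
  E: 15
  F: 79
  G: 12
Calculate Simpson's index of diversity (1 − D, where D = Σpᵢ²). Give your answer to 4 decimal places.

Total N = 2+14+9+9+15+79+12 = 140, so the proportions are 0.014286, 0.1, 0.064286, 0.064286, 0.107143, 0.564286, 0.085714 (working shown to 6 dp, full precision carried).
D = 0.014286² + 0.1² + 0.064286² + 0.064286² + 0.107143² + 0.564286² + 0.085714² = 0.000204 + 0.010000 + 0.004133 + 0.004133 + 0.011480 + 0.318418 + 0.007347 = 0.355714.
So 1 − D = 0.644286, i.e. 0.6443 to 4 decimal places.

0.6443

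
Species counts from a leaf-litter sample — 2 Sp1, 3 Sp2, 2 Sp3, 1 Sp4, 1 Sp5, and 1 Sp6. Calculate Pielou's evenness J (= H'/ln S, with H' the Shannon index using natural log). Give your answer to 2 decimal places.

0.95

Total N = 2+3+2+1+1+1 = 10, so the proportions are 0.2, 0.3, 0.2, 0.1, 0.1, 0.1 (working shown to 4 dp, full precision carried).
H' = −Σ pᵢ ln pᵢ = −((-0.3219) + (-0.3612) + (-0.3219) + (-0.2303) + (-0.2303) + (-0.2303)) = 1.6957.
With S = 6 species, ln S = 1.7918, so J = 1.6957/1.7918 = 0.9464, i.e. 0.95 to 2 decimal places.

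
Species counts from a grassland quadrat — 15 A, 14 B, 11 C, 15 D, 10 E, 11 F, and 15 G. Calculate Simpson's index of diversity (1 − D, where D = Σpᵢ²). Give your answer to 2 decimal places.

Total N = 15+14+11+15+10+11+15 = 91, so the proportions are 0.1648, 0.1538, 0.1209, 0.1648, 0.1099, 0.1209, 0.1648 (working shown to 4 dp, full precision carried).
D = 0.1648² + 0.1538² + 0.1209² + 0.1648² + 0.1099² + 0.1209² + 0.1648² = 0.0272 + 0.0237 + 0.0146 + 0.0272 + 0.0121 + 0.0146 + 0.0272 = 0.1465.
So 1 − D = 0.8535, i.e. 0.85 to 2 decimal places.

0.85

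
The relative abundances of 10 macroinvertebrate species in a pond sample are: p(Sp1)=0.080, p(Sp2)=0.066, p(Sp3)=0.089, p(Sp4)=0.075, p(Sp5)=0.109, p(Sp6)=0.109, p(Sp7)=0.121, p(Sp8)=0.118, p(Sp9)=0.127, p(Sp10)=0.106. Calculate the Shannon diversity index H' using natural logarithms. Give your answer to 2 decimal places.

2.28

Each pᵢ ln pᵢ term (working shown to 4 dp, full precision carried): 0.08×(-2.5257)=-0.2021, 0.066×(-2.7181)=-0.1794, 0.089×(-2.4191)=-0.2153, 0.075×(-2.5903)=-0.1943, 0.109×(-2.2164)=-0.2416, 0.109×(-2.2164)=-0.2416, 0.121×(-2.1120)=-0.2555, 0.118×(-2.1371)=-0.2522, 0.127×(-2.0636)=-0.2621, 0.106×(-2.2443)=-0.2379.
Sum = -2.2819, so H' = 2.28.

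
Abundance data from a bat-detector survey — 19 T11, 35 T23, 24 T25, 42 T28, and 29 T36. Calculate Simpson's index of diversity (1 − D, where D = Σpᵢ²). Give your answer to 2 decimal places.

0.79

Total N = 19+35+24+42+29 = 149, so the proportions are 0.1275, 0.2349, 0.1611, 0.2819, 0.1946 (working shown to 4 dp, full precision carried).
D = 0.1275² + 0.2349² + 0.1611² + 0.2819² + 0.1946² = 0.0163 + 0.0552 + 0.0259 + 0.0795 + 0.0379 = 0.2147.
So 1 − D = 0.7853, i.e. 0.79 to 2 decimal places.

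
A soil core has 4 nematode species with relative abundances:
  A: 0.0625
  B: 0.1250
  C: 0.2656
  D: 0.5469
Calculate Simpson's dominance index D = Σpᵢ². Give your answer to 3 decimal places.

0.389

D = 0.0625² + 0.125² + 0.2656² + 0.5469² = 0.00391 + 0.01562 + 0.07054 + 0.29910 = 0.38917 (working shown to 5 dp, full precision carried).
To 3 decimal places, D = 0.389.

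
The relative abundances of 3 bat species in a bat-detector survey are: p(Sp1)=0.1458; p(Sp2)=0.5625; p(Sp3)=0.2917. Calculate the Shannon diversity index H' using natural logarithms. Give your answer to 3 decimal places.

Each pᵢ ln pᵢ term (working shown to 5 dp, full precision carried): 0.1458×(-1.92552)=-0.28074, 0.5625×(-0.57536)=-0.32364, 0.2917×(-1.23203)=-0.35938.
Sum = -0.96377, so H' = 0.964.

0.964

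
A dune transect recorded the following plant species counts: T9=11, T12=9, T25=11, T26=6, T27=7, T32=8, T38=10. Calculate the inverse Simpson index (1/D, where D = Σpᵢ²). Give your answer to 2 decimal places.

6.72

Total N = 11+9+11+6+7+8+10 = 62, so the proportions are 0.177419, 0.145161, 0.177419, 0.096774, 0.112903, 0.129032, 0.16129 (working shown to 6 dp, full precision carried).
D = 0.177419² + 0.145161² + 0.177419² + 0.096774² + 0.112903² + 0.129032² + 0.16129² = 0.031478 + 0.021072 + 0.031478 + 0.009365 + 0.012747 + 0.016649 + 0.026015 = 0.148803.
So 1/D = 6.7203, i.e. 6.72 to 2 decimal places.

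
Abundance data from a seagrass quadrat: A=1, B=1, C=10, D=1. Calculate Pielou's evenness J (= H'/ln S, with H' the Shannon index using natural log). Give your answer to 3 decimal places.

Total N = 1+1+10+1 = 13, so the proportions are 0.07692, 0.07692, 0.76923, 0.07692 (working shown to 5 dp, full precision carried).
H' = −Σ pᵢ ln pᵢ = −((-0.19730) + (-0.19730) + (-0.20182) + (-0.19730)) = 0.79373.
With S = 4 species, ln S = 1.38629, so J = 0.79373/1.38629 = 0.57256, i.e. 0.573 to 3 decimal places.

0.573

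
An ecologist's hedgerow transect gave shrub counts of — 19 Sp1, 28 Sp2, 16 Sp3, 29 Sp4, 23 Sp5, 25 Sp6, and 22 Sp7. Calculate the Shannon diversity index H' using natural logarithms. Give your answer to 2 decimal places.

1.93

Total N = 19+28+16+29+23+25+22 = 162, so the proportions are 0.1173, 0.1728, 0.0988, 0.179, 0.142, 0.1543, 0.1358 (working shown to 4 dp, full precision carried).
Each pᵢ ln pᵢ term: 0.1173×(-2.1432)=-0.2514, 0.1728×(-1.7554)=-0.3034, 0.0988×(-2.3150)=-0.2286, 0.179×(-1.7203)=-0.3080, 0.142×(-1.9521)=-0.2772, 0.1543×(-1.8687)=-0.2884, 0.1358×(-1.9966)=-0.2711.
Sum = -1.9280, so H' = 1.93.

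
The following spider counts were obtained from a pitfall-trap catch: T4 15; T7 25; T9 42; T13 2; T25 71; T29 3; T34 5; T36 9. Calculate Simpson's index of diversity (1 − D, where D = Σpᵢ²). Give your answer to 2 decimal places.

0.74

Total N = 15+25+42+2+71+3+5+9 = 172, so the proportions are 0.0872, 0.1453, 0.2442, 0.0116, 0.4128, 0.0174, 0.0291, 0.0523 (working shown to 4 dp, full precision carried).
D = 0.0872² + 0.1453² + 0.2442² + 0.0116² + 0.4128² + 0.0174² + 0.0291² + 0.0523² = 0.0076 + 0.0211 + 0.0596 + 0.0001 + 0.1704 + 0.0003 + 0.0008 + 0.0027 = 0.2628.
So 1 − D = 0.7372, i.e. 0.74 to 2 decimal places.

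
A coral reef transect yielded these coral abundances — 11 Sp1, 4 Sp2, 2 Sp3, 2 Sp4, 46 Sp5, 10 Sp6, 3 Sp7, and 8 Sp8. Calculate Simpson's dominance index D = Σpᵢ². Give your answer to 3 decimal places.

0.329

Total N = 11+4+2+2+46+10+3+8 = 86, so the proportions are 0.12791, 0.04651, 0.02326, 0.02326, 0.53488, 0.11628, 0.03488, 0.09302 (working shown to 5 dp, full precision carried).
D = 0.12791² + 0.04651² + 0.02326² + 0.02326² + 0.53488² + 0.11628² + 0.03488² + 0.09302² = 0.01636 + 0.00216 + 0.00054 + 0.00054 + 0.28610 + 0.01352 + 0.00122 + 0.00865 = 0.32910.
To 3 decimal places, D = 0.329.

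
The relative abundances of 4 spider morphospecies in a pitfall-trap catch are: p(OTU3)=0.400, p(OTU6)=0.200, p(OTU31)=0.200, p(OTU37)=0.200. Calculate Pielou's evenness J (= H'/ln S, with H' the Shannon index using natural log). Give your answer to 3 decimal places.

0.961

H' = −Σ pᵢ ln pᵢ = −((-0.36652) + (-0.32189) + (-0.32189) + (-0.32189)) = 1.33218 (working shown to 5 dp, full precision carried).
With S = 4 species, ln S = 1.38629, so J = 1.33218/1.38629 = 0.96096, i.e. 0.961 to 3 decimal places.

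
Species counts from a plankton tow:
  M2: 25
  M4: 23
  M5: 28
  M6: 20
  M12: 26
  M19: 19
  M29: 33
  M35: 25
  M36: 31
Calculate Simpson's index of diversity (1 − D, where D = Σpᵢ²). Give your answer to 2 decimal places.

Total N = 25+23+28+20+26+19+33+25+31 = 230, so the proportions are 0.1087, 0.1, 0.1217, 0.087, 0.113, 0.0826, 0.1435, 0.1087, 0.1348 (working shown to 4 dp, full precision carried).
D = 0.1087² + 0.1² + 0.1217² + 0.087² + 0.113² + 0.0826² + 0.1435² + 0.1087² + 0.1348² = 0.0118 + 0.0100 + 0.0148 + 0.0076 + 0.0128 + 0.0068 + 0.0206 + 0.0118 + 0.0182 = 0.1144.
So 1 − D = 0.8856, i.e. 0.89 to 2 decimal places.

0.89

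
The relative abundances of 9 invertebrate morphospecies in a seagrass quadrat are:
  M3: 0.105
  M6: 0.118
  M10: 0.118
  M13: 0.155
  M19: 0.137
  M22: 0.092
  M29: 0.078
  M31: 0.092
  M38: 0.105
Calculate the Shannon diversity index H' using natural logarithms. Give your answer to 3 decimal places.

2.177

Each pᵢ ln pᵢ term (working shown to 5 dp, full precision carried): 0.105×(-2.25379)=-0.23665, 0.118×(-2.13707)=-0.25217, 0.118×(-2.13707)=-0.25217, 0.155×(-1.86433)=-0.28897, 0.137×(-1.98777)=-0.27233, 0.092×(-2.38597)=-0.21951, 0.078×(-2.55105)=-0.19898, 0.092×(-2.38597)=-0.21951, 0.105×(-2.25379)=-0.23665.
Sum = -2.17694, so H' = 2.177.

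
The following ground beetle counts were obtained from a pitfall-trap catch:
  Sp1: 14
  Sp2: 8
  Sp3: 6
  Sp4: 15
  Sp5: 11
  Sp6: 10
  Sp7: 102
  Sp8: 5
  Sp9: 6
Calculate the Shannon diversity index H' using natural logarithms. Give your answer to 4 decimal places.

Total N = 14+8+6+15+11+10+102+5+6 = 177, so the proportions are 0.079096, 0.045198, 0.033898, 0.084746, 0.062147, 0.056497, 0.576271, 0.028249, 0.033898 (working shown to 6 dp, full precision carried).
Each pᵢ ln pᵢ term: 0.079096×(-2.537092)=-0.200674, 0.045198×(-3.096708)=-0.139964, 0.033898×(-3.384390)=-0.114725, 0.084746×(-2.468100)=-0.209161, 0.062147×(-2.778254)=-0.172660, 0.056497×(-2.873565)=-0.162348, 0.576271×(-0.551177)=-0.317627, 0.028249×(-3.566712)=-0.100755, 0.033898×(-3.384390)=-0.114725.
Sum = -1.532639, so H' = 1.5326.

1.5326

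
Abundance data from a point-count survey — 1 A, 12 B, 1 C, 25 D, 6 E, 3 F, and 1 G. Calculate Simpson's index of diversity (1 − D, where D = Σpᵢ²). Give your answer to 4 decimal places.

0.6597

Total N = 1+12+1+25+6+3+1 = 49, so the proportions are 0.020408, 0.244898, 0.020408, 0.510204, 0.122449, 0.061224, 0.020408 (working shown to 6 dp, full precision carried).
D = 0.020408² + 0.244898² + 0.020408² + 0.510204² + 0.122449² + 0.061224² + 0.020408² = 0.000416 + 0.059975 + 0.000416 + 0.260308 + 0.014994 + 0.003748 + 0.000416 = 0.340275.
So 1 − D = 0.659725, i.e. 0.6597 to 4 decimal places.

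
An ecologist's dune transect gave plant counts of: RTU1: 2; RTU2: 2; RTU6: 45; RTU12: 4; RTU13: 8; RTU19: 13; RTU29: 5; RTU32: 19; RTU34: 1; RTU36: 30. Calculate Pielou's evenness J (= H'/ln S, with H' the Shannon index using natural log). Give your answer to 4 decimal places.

Total N = 2+2+45+4+8+13+5+19+1+30 = 129, so the proportions are 0.015504, 0.015504, 0.348837, 0.031008, 0.062016, 0.100775, 0.03876, 0.147287, 0.007752, 0.232558 (working shown to 6 dp, full precision carried).
H' = −Σ pᵢ ln pᵢ = −((-0.064599) + (-0.064599) + (-0.367378) + (-0.107706) + (-0.172426) + (-0.231265) + (-0.125984) + (-0.282109) + (-0.037673) + (-0.339213)) = 1.792953.
With S = 10 species, ln S = 2.302585, so J = 1.792953/2.302585 = 0.778669, i.e. 0.7787 to 4 decimal places.

0.7787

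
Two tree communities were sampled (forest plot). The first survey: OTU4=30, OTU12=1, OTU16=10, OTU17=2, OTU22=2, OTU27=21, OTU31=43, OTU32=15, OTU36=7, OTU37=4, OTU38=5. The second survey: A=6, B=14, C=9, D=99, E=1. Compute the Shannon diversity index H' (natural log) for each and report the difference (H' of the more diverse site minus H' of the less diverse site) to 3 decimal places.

1.122

The first survey: N=140, proportions 0.21429, 0.00714, 0.07143, 0.01429, 0.01429, 0.15, 0.30714, 0.10714, 0.05, 0.02857, 0.03571, giving H' = 1.93210 (working shown to 5 dp, full precision carried).
The second survey: N=129, proportions 0.04651, 0.10853, 0.06977, 0.76744, 0.00775, giving H' = 0.81028.
Difference = |1.93210 − 0.81028| = 1.12182, i.e. 1.122 to 3 decimal places.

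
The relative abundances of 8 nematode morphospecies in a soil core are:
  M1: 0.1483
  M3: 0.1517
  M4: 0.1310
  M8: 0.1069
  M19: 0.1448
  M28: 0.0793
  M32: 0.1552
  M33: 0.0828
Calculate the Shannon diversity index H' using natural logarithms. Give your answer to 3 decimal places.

2.051

Each pᵢ ln pᵢ term (working shown to 5 dp, full precision carried): 0.1483×(-1.90852)=-0.28303, 0.1517×(-1.88585)=-0.28608, 0.131×(-2.03256)=-0.26627, 0.1069×(-2.23586)=-0.23901, 0.1448×(-1.93240)=-0.27981, 0.0793×(-2.53452)=-0.20099, 0.1552×(-1.86304)=-0.28914, 0.0828×(-2.49133)=-0.20628.
Sum = -2.05062, so H' = 2.051.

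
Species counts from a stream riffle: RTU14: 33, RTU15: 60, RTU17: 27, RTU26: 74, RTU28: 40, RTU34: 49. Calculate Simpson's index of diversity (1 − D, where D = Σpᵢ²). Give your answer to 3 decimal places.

0.814

Total N = 33+60+27+74+40+49 = 283, so the proportions are 0.11661, 0.21201, 0.09541, 0.26148, 0.14134, 0.17314 (working shown to 5 dp, full precision carried).
D = 0.11661² + 0.21201² + 0.09541² + 0.26148² + 0.14134² + 0.17314² = 0.01360 + 0.04495 + 0.00910 + 0.06837 + 0.01998 + 0.02998 = 0.18598.
So 1 − D = 0.81402, i.e. 0.814 to 3 decimal places.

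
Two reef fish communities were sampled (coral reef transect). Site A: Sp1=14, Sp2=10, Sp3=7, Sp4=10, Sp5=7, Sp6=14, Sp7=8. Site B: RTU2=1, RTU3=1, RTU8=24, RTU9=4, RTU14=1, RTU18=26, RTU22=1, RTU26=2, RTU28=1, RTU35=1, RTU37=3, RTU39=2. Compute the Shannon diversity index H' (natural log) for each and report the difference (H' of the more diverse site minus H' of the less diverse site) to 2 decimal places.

Site A: N=70, proportions 0.2, 0.14286, 0.1, 0.14286, 0.1, 0.2, 0.11429, giving H' = 1.90816 (working shown to 5 dp, full precision carried).
Site B: N=67, proportions 0.01493, 0.01493, 0.35821, 0.0597, 0.01493, 0.38806, 0.01493, 0.02985, 0.01493, 0.01493, 0.04478, 0.02985, giving H' = 1.62861.
Difference = |1.90816 − 1.62861| = 0.27955, i.e. 0.28 to 2 decimal places.

0.28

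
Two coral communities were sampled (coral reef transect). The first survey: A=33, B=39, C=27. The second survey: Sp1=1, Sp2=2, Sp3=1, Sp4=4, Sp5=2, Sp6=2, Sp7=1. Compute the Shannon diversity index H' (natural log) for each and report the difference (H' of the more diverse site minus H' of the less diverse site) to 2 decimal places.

0.73

The first survey: N=99, proportions 0.3333, 0.3939, 0.2727, giving H' = 1.0875 (working shown to 4 dp, full precision carried).
The second survey: N=13, proportions 0.0769, 0.1538, 0.0769, 0.3077, 0.1538, 0.1538, 0.0769, giving H' = 1.8185.
Difference = |1.0875 − 1.8185| = 0.7310, i.e. 0.73 to 2 decimal places.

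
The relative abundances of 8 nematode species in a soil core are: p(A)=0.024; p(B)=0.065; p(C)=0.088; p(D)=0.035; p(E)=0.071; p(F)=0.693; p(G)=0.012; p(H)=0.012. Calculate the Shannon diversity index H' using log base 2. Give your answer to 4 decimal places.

1.6540

Each pᵢ log₂ pᵢ term (working shown to 6 dp, full precision carried): 0.024×(-5.380822)=-0.129140, 0.065×(-3.943416)=-0.256322, 0.088×(-3.506353)=-0.308559, 0.035×(-4.836501)=-0.169278, 0.071×(-3.816037)=-0.270939, 0.693×(-0.529073)=-0.366647, 0.012×(-6.380822)=-0.076570, 0.012×(-6.380822)=-0.076570.
Sum = -1.654024, so H' = 1.6540.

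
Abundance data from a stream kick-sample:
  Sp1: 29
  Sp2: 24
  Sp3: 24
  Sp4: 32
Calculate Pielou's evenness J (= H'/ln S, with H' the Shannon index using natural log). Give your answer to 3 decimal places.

Total N = 29+24+24+32 = 109, so the proportions are 0.26606, 0.22018, 0.22018, 0.29358 (working shown to 5 dp, full precision carried).
H' = −Σ pᵢ ln pᵢ = −((-0.35227) + (-0.33320) + (-0.33320) + (-0.35981)) = 1.37849.
With S = 4 species, ln S = 1.38629, so J = 1.37849/1.38629 = 0.99437, i.e. 0.994 to 3 decimal places.

0.994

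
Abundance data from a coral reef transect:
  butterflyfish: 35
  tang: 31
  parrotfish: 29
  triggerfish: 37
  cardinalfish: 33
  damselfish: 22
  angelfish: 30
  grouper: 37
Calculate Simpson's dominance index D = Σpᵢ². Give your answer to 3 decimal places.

Total N = 35+31+29+37+33+22+30+37 = 254, so the proportions are 0.1378, 0.12205, 0.11417, 0.14567, 0.12992, 0.08661, 0.11811, 0.14567 (working shown to 5 dp, full precision carried).
D = 0.1378² + 0.12205² + 0.11417² + 0.14567² + 0.12992² + 0.08661² + 0.11811² + 0.14567² = 0.01899 + 0.01490 + 0.01304 + 0.02122 + 0.01688 + 0.00750 + 0.01395 + 0.02122 = 0.12769.
To 3 decimal places, D = 0.128.

0.128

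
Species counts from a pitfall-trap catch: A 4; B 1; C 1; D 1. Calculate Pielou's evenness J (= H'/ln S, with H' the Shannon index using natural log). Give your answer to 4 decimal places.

0.8322

Total N = 4+1+1+1 = 7, so the proportions are 0.571429, 0.142857, 0.142857, 0.142857 (working shown to 6 dp, full precision carried).
H' = −Σ pᵢ ln pᵢ = −((-0.319780) + (-0.277987) + (-0.277987) + (-0.277987)) = 1.153742.
With S = 4 species, ln S = 1.386294, so J = 1.153742/1.386294 = 0.832249, i.e. 0.8322 to 4 decimal places.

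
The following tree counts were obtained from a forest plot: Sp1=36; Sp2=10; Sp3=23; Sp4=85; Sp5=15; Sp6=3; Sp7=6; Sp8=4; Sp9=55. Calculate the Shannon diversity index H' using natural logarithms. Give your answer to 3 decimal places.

1.745

Total N = 36+10+23+85+15+3+6+4+55 = 237, so the proportions are 0.1519, 0.04219, 0.09705, 0.35865, 0.06329, 0.01266, 0.02532, 0.01688, 0.23207 (working shown to 5 dp, full precision carried).
Each pᵢ ln pᵢ term: 0.1519×(-1.88454)=-0.28626, 0.04219×(-3.16548)=-0.13356, 0.09705×(-2.33257)=-0.22637, 0.35865×(-1.02541)=-0.36776, 0.06329×(-2.76001)=-0.17468, 0.01266×(-4.36945)=-0.05531, 0.02532×(-3.67630)=-0.09307, 0.01688×(-4.08177)=-0.06889, 0.23207×(-1.46073)=-0.33899.
Sum = -1.74490, so H' = 1.745.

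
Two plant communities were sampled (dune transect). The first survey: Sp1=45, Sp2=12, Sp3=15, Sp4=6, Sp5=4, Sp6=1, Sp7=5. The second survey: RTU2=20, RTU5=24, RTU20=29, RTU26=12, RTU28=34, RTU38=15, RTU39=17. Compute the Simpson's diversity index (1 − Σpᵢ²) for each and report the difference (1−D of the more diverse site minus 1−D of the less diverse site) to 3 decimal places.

0.160

The first survey: N=88, proportions 0.5113636, 0.1363636, 0.1704545, 0.0681818, 0.0454545, 0.0113636, 0.0568182, giving 1−D = 0.6807851 (working shown to 7 dp, full precision carried).
The second survey: N=151, proportions 0.1324503, 0.1589404, 0.192053, 0.0794702, 0.2251656, 0.0993377, 0.1125828, giving 1−D = 0.8407526.
Difference = |0.6807851 − 0.8407526| = 0.1599675, i.e. 0.160 to 3 decimal places.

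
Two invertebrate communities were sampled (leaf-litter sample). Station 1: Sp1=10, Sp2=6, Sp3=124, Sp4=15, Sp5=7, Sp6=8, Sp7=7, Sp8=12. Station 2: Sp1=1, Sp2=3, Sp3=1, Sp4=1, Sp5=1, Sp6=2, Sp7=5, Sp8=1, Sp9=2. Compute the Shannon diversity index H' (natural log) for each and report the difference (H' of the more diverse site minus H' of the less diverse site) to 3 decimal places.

Station 1: N=189, proportions 0.05291, 0.031746, 0.656085, 0.079365, 0.037037, 0.042328, 0.037037, 0.063492, giving H' = 1.295666 (working shown to 6 dp, full precision carried).
Station 2: N=17, proportions 0.058824, 0.176471, 0.058824, 0.058824, 0.058824, 0.117647, 0.294118, 0.058824, 0.117647, giving H' = 2.002883.
Difference = |1.295666 − 2.002883| = 0.707217, i.e. 0.707 to 3 decimal places.

0.707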